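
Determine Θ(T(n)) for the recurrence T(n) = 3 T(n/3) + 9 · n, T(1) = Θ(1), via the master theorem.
T(n) = Θ(n log n)

log_3 3 = 1, and f(n) = 9 · n = Θ(n^(log_3 3)). This is Case 2 of the master theorem: T(n) = Θ(f(n) · log n) = Θ(n log n).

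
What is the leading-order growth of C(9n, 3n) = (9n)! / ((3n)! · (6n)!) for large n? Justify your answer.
C(9n, 3n) ~ (27/4)^(3n) · sqrt(3/(4π·3n))

Write N = 3n. Apply Stirling to each factorial:
  (3N)! ~ sqrt(2π·3N) · (3N/e)^(3N),
  N! ~ sqrt(2π N) · (N/e)^N,
  (2N)! ~ sqrt(2π·2N) · (2N/e)^(2N).
The exponential factors combine to (3N)^(3N) / (N^N · (2N)^(2N)) = 3^(3N)/2^(2N) = (3^3/2^2)^N = (27/4)^N.
The square-root prefactors combine to sqrt(2π·3N) / (sqrt(2π N)·sqrt(2π·2N)) = sqrt(3 / (2π·2·N)) = sqrt(3/(4π·3n)).
Substituting N = 3n: C(9n, 3n) ~ (27/4)^(3n) · sqrt(3/(4π·3n)).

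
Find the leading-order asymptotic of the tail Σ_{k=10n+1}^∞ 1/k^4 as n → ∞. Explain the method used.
Σ_{k>10n} 1/k^4 ~ 1/(3 · (10n)^3)

Compare to the integral: ∫_{10n}^∞ x^(−4) dx = [−x^(−3)/3]_{10n}^∞ = 1/((4−1)·(10n)^3). Euler-Maclaurin then gives
  Σ_{k>10n} 1/k^4 = ∫_{10n}^∞ dx/x^4 − 1/(2·(10n)^4) + O(1/(10n)^5).
(Equivalently this is ζ(4) − Σ_{k≤10n} 1/k^4.)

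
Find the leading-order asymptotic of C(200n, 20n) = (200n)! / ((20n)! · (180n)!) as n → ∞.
C(200n, 20n) ~ (10000000000/387420489)^(20n) · sqrt(5/(9π·20n))

Write N = 20n. Apply Stirling to each factorial:
  (10N)! ~ sqrt(2π·10N) · (10N/e)^(10N),
  N! ~ sqrt(2π N) · (N/e)^N,
  (9N)! ~ sqrt(2π·9N) · (9N/e)^(9N).
The exponential factors combine to (10N)^(10N) / (N^N · (9N)^(9N)) = 10^(10N)/9^(9N) = (10^10/9^9)^N = (10000000000/387420489)^N.
The square-root prefactors combine to sqrt(2π·10N) / (sqrt(2π N)·sqrt(2π·9N)) = sqrt(10 / (2π·9·N)) = sqrt(5/(9π·20n)).
Substituting N = 20n: C(200n, 20n) ~ (10000000000/387420489)^(20n) · sqrt(5/(9π·20n)).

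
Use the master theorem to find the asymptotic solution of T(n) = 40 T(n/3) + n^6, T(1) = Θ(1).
T(n) = Θ(n^6)

log_3 40 ≈ 3.358. f(n) = n^6 dominates n^(log_3 40) since 6 > 3.358, and the regularity condition a·f(n/b) = 40·(n/3)^6 = (40/729)·n^6 ≤ c·f(n) holds with c = 40/729 ≈ 0.0549 < 1. So this is Case 3: T(n) = Θ(f(n)) = Θ(n^6).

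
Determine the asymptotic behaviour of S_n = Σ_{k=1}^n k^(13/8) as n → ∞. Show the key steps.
S_n ~ (8/21) · n^(21/8)

Integral comparison: Σ_{k=1}^n k^(13/8) = ∫_0^n x^(13/8) dx + O(n^(13/8)). The integral is n^(1 + 13/8) / (1 + 13/8) = n^((13+8)/8) / ((13+8)/8) = (8/21) · n^(21/8).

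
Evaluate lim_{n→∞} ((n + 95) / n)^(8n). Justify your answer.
lim = e^760

Rewrite as (1 + 95/n)^(8n). By the standard limit (1 + x/n)^n → e^x, we have (1 + 95/n)^n → e^95, and raising to the 8th power gives e^760.
More precisely, ln[(1 + 95/n)^(8n)] = 8n · ln(1 + 95/n) = 8n · (95/n + O(1/n^2)) = 760 + O(1/n) → 760.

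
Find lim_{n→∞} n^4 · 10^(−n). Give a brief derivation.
lim = 0

Exponentials with base > 1 dominate every fixed polynomial: for any fixed c, n^c / 10^n → 0 as n → ∞ (e.g. by the ratio test, or by writing 10^n = e^(n ln 10) and noting e^(n ln 10) / n^c → ∞). Hence n^4 · 10^(−n) = n^4 / 10^n → 0.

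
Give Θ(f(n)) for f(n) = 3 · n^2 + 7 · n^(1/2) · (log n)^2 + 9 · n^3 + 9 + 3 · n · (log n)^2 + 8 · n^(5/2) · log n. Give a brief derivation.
f(n) ∈ Θ(n^3)

Compare the terms by growth order. For large n, n^a · (log n)^b dominates n^a' · (log n)^b' iff a > a', or (a = a' and b > b'). Ranking the 6 terms shows the dominant one is 9 · n^3. Hence f(n) ∈ Θ(n^3).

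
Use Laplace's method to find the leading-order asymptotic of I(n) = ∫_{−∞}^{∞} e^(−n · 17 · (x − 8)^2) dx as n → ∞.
I(n) = sqrt(π/(17n))

Here φ(x) = 17 · (x − 8)^2 has its unique minimum at x* = 8 with φ(x*) = 0 and φ''(x*) = 34. Laplace's method gives
  I(n) ~ e^(−n φ(x*)) · sqrt(2π / (n · φ''(x*))) = sqrt(2π / (34n)) = sqrt(π/(17n)).
This is exact: substituting u = (x − 8)·sqrt(17n) gives I(n) = (1/sqrt(17n)) ∫_{−∞}^{∞} e^(−u^2) du = sqrt(π/(17n)).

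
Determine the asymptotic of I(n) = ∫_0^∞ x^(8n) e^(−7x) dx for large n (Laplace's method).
I(n) ~ (sqrt(2π·8n) / 7) · (8n/(7e))^(8n)

Write the integrand as exp(8n ln x − 7x) and set f(x) = 8n ln x − 7x. Then f'(x) = 8n/x − 7 = 0 at x* = 8n/7, and f''(x*) = −8n/x*^2 = −7^2/(8n). Laplace's method (interior maximum) gives
  I(n) ~ e^(f(x*)) · sqrt(2π / |f''(x*)|)
        = exp(8n ln(8n/7) − 8n) · sqrt(2π · 8n / 7^2)
        = (8n/7)^(8n) e^(−8n) · sqrt(2π·8n) / 7
        = (sqrt(2π·8n) / 7) · (8n/(7e))^(8n).
This matches Γ(8n+1)/7^(8n+1) with Stirling applied to Γ.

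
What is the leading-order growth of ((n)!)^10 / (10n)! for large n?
((n)!)^10/(10n)! ~ ((2π·n)^(9/2) / sqrt(10)) · 10^(−10·n)  →  0

Write N = n. Stirling: N! ~ sqrt(2π N)(N/e)^N and (10N)! ~ sqrt(2π·10N)·(10N/e)^(10N).
  (N!)^10/(10N)! ~ (2π N)^(10/2) (N/e)^(10N) / [sqrt(2π·10N) (10N/e)^(10N)]
     = (2π N)^(10/2) / sqrt(2π·10N) · (N/(10N))^(10N)
     = (2π N)^((10−1)/2) / sqrt(10) · 10^(−10N).
Since 10^10 > 1, the factor 10^(−10N) decays exponentially, so the ratio → 0. Substituting N = n gives the stated form.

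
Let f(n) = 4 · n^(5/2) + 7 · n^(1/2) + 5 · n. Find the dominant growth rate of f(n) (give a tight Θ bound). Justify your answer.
f(n) ∈ Θ(n^(5/2))

Compare the terms by growth order. For large n, n^a · (log n)^b dominates n^a' · (log n)^b' iff a > a', or (a = a' and b > b'). Ranking the 3 terms shows the dominant one is 4 · n^(5/2). Hence f(n) ∈ Θ(n^(5/2)).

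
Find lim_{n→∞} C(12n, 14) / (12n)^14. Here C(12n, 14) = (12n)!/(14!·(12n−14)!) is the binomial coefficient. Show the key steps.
lim = 1/14! = 1/87178291200

With N = 12n → ∞: C(N, 14) / N^14 = [N(N−1)…(N−13)] / (14! · N^14) = (1/14!) · 1 · (1 − 1/(12n)) · … · (1 − 13/(12n)). Each factor → 1 as N → ∞, so the limit is 1/14! = 1/87178291200.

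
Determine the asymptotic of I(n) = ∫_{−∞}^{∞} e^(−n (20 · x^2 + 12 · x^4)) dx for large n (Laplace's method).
I(n) ~ sqrt(π/(20n))

φ(x) = 20 · x^2 + 12 · x^4 has its unique global minimum at x* = 0 (since φ'(x) = 40x + 48x^3 = 0 only at x = 0 for real x with both coefficients positive, and φ → ∞ as |x| → ∞). At x* = 0, φ(0) = 0 and φ''(0) = 40. Laplace's method then gives
  I(n) ~ sqrt(2π / (n · φ''(0))) · e^(−n φ(0)) = sqrt(2π / (40n)) = sqrt(π/(20n)).
The 12 · x^4 term contributes only at subleading order (an O(1/n) relative correction).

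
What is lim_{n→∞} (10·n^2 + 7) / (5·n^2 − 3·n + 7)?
lim = 10/5 = 2

For large n the leading n^2 terms dominate both numerator and denominator. Dividing top and bottom by n^2, every other term tends to 0, leaving 10/5 = 2.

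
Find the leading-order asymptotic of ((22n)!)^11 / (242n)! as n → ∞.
((22n)!)^11/(242n)! ~ ((2π·22n)^(10/2) / sqrt(11)) · 11^(−11·22n)  →  0

Write N = 22n. Stirling: N! ~ sqrt(2π N)(N/e)^N and (11N)! ~ sqrt(2π·11N)·(11N/e)^(11N).
  (N!)^11/(11N)! ~ (2π N)^(11/2) (N/e)^(11N) / [sqrt(2π·11N) (11N/e)^(11N)]
     = (2π N)^(11/2) / sqrt(2π·11N) · (N/(11N))^(11N)
     = (2π N)^((11−1)/2) / sqrt(11) · 11^(−11N).
Since 11^11 > 1, the factor 11^(−11N) decays exponentially, so the ratio → 0. Substituting N = 22n gives the stated form.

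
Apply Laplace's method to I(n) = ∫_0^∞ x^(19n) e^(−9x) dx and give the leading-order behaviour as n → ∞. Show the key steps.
I(n) ~ (sqrt(2π·19n) / 9) · (19n/(9e))^(19n)

Write the integrand as exp(19n ln x − 9x) and set f(x) = 19n ln x − 9x. Then f'(x) = 19n/x − 9 = 0 at x* = 19n/9, and f''(x*) = −19n/x*^2 = −9^2/(19n). Laplace's method (interior maximum) gives
  I(n) ~ e^(f(x*)) · sqrt(2π / |f''(x*)|)
        = exp(19n ln(19n/9) − 19n) · sqrt(2π · 19n / 9^2)
        = (19n/9)^(19n) e^(−19n) · sqrt(2π·19n) / 9
        = (sqrt(2π·19n) / 9) · (19n/(9e))^(19n).
This matches Γ(19n+1)/9^(19n+1) with Stirling applied to Γ.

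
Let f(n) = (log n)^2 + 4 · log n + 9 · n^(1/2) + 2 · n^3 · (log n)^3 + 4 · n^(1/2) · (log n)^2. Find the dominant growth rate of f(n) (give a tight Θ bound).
f(n) ∈ Θ(n^3 · (log n)^3)

Compare the terms by growth order. For large n, n^a · (log n)^b dominates n^a' · (log n)^b' iff a > a', or (a = a' and b > b'). Ranking the 5 terms shows the dominant one is 2 · n^3 · (log n)^3. Hence f(n) ∈ Θ(n^3 · (log n)^3).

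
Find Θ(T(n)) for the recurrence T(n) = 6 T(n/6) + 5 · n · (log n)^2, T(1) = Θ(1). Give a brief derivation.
T(n) = Θ(n · (log n)^3)

Here log_6 6 = 1 and f(n) = 5 · n · (log n)^2 = Θ(n^(log_6 6) · (log n)^2). This is the extended Case 2 of the master theorem (f matches the critical exponent up to log factors), giving T(n) = Θ(n^(log_6 6) · (log n)^(2+1)) = Θ(n · (log n)^3).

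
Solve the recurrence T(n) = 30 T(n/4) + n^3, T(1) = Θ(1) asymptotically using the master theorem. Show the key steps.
T(n) = Θ(n^3)

log_4 30 ≈ 2.453. f(n) = n^3 dominates n^(log_4 30) since 3 > 2.453, and the regularity condition a·f(n/b) = 30·(n/4)^3 = (30/64)·n^3 ≤ c·f(n) holds with c = 30/64 ≈ 0.469 < 1. So this is Case 3: T(n) = Θ(f(n)) = Θ(n^3).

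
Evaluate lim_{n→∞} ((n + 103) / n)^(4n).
lim = e^412

Rewrite as (1 + 103/n)^(4n). By the standard limit (1 + x/n)^n → e^x, we have (1 + 103/n)^n → e^103, and raising to the 4th power gives e^412.
More precisely, ln[(1 + 103/n)^(4n)] = 4n · ln(1 + 103/n) = 4n · (103/n + O(1/n^2)) = 412 + O(1/n) → 412.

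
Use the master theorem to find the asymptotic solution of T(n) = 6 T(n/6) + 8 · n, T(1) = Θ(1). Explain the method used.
T(n) = Θ(n log n)

log_6 6 = 1, and f(n) = 8 · n = Θ(n^(log_6 6)). This is Case 2 of the master theorem: T(n) = Θ(f(n) · log n) = Θ(n log n).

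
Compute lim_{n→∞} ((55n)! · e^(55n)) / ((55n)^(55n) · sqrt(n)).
lim = sqrt(2π·55)

Stirling: (55n)! ~ sqrt(2π·55n) · (55n/e)^(55n). Hence
  (55n)! · e^(55n) / (55n)^(55n) ~ sqrt(2π·55n).
Dividing by sqrt(n): sqrt(2π·55n) / sqrt(n) = sqrt(2π·55) · n^((1−1)/2), so the limit is sqrt(2π·55).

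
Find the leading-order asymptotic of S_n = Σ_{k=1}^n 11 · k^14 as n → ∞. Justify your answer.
S_n ~ 11 · n^15 / 15

By integral comparison (Euler-Maclaurin), Σ_{k=1}^n 11 · k^14 = 11 · ∫_0^n x^14 dx + O(n^14) = 11 · n^15/15 + O(n^14). (Equivalently, Faulhaber's formula gives the same leading term.)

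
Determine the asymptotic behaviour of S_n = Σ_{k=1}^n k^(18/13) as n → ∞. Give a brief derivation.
S_n ~ (13/31) · n^(31/13)

Integral comparison: Σ_{k=1}^n k^(18/13) = ∫_0^n x^(18/13) dx + O(n^(18/13)). The integral is n^(1 + 18/13) / (1 + 18/13) = n^((18+13)/13) / ((18+13)/13) = (13/31) · n^(31/13).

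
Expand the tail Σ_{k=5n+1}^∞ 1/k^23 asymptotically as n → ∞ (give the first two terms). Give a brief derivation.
Σ_{k>5n} 1/k^23 = 1/(22 · (5n)^22) − 1/(2 · (5n)^23) + O(1/(5n)^24)

Compare to the integral: ∫_{5n}^∞ x^(−23) dx = [−x^(−22)/22]_{5n}^∞ = 1/((23−1)·(5n)^22). The Euler-Maclaurin correction adds −f(5n)/2 = −1/(2·(5n)^23). Euler-Maclaurin then gives
  Σ_{k>5n} 1/k^23 = ∫_{5n}^∞ dx/x^23 − 1/(2·(5n)^23) + O(1/(5n)^24).
(Equivalently this is ζ(23) − Σ_{k≤5n} 1/k^23.)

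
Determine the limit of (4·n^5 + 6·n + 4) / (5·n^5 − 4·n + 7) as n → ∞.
lim = 4/5

For large n the leading n^5 terms dominate both numerator and denominator. Dividing top and bottom by n^5, every other term tends to 0, leaving 4/5.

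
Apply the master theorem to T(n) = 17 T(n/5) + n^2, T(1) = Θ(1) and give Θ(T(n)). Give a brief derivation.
T(n) = Θ(n^2)

log_5 17 ≈ 1.760. f(n) = n^2 dominates n^(log_5 17) since 2 > 1.760, and the regularity condition a·f(n/b) = 17·(n/5)^2 = (17/25)·n^2 ≤ c·f(n) holds with c = 17/25 ≈ 0.68 < 1. So this is Case 3: T(n) = Θ(f(n)) = Θ(n^2).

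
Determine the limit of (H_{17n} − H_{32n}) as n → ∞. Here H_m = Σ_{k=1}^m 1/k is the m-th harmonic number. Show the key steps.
lim = ln(17/32)

Euler-Maclaurin gives H_m = ln m + γ + 1/(2m) + O(1/m^2). The γ and O(1/m) terms cancel in the difference:
  H_{17n} − H_{32n} = ln(17n) − ln(32n) + O(1/n) = ln(17/32) + O(1/n).
Hence the limit is ln(17/32).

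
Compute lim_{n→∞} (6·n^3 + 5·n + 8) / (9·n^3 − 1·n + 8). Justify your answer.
lim = 6/9 = 2/3

For large n the leading n^3 terms dominate both numerator and denominator. Dividing top and bottom by n^3, every other term tends to 0, leaving 6/9 = 2/3.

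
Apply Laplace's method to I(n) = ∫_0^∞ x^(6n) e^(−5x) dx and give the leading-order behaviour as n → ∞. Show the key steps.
I(n) ~ (sqrt(2π·6n) / 5) · (6n/(5e))^(6n)

Write the integrand as exp(6n ln x − 5x) and set f(x) = 6n ln x − 5x. Then f'(x) = 6n/x − 5 = 0 at x* = 6n/5, and f''(x*) = −6n/x*^2 = −5^2/(6n). Laplace's method (interior maximum) gives
  I(n) ~ e^(f(x*)) · sqrt(2π / |f''(x*)|)
        = exp(6n ln(6n/5) − 6n) · sqrt(2π · 6n / 5^2)
        = (6n/5)^(6n) e^(−6n) · sqrt(2π·6n) / 5
        = (sqrt(2π·6n) / 5) · (6n/(5e))^(6n).
This matches Γ(6n+1)/5^(6n+1) with Stirling applied to Γ.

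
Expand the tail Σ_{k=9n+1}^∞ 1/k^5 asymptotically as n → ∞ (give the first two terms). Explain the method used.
Σ_{k>9n} 1/k^5 = 1/(4 · (9n)^4) − 1/(2 · (9n)^5) + O(1/(9n)^6)

Compare to the integral: ∫_{9n}^∞ x^(−5) dx = [−x^(−4)/4]_{9n}^∞ = 1/((5−1)·(9n)^4). The Euler-Maclaurin correction adds −f(9n)/2 = −1/(2·(9n)^5). Euler-Maclaurin then gives
  Σ_{k>9n} 1/k^5 = ∫_{9n}^∞ dx/x^5 − 1/(2·(9n)^5) + O(1/(9n)^6).
(Equivalently this is ζ(5) − Σ_{k≤9n} 1/k^5.)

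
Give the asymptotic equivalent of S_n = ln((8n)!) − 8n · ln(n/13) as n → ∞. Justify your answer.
S_n ~ 8n · (ln 104 − 1) + O(ln n)

Stirling: ln((8n)!) = 8n ln(8n) − 8n + O(ln n).
  S_n = 8n ln(8n) − 8n − 8n ln(n/13) + O(ln n)
      = 8n ln(8n) − 8n ln n + 8n ln 13 − 8n + O(ln n)
      = 8n ln 8 + 8n ln 13 − 8n + O(ln n)
      = 8n (ln 104 − 1) + O(ln n).
Numerically ln(104) − 1 ≈ 3.6444.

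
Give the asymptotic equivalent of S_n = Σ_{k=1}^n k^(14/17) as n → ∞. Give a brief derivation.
S_n ~ (17/31) · n^(31/17)

Integral comparison: Σ_{k=1}^n k^(14/17) = ∫_0^n x^(14/17) dx + O(n^(14/17)). The integral is n^(1 + 14/17) / (1 + 14/17) = n^((14+17)/17) / ((14+17)/17) = (17/31) · n^(31/17).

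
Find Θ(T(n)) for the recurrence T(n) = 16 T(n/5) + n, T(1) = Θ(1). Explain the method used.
T(n) = Θ(n^(log_5 16))

Master theorem: compare f(n) = n to n^(log_5 16) where log_5 16 ≈ 1.723. Since 1 < log_5 16, we have f(n) = O(n^(log_5 16 − ε)) for some ε > 0 — Case 1. Hence T(n) = Θ(n^(log_5 16)).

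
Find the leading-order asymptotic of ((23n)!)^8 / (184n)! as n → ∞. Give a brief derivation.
((23n)!)^8/(184n)! ~ ((2π·23n)^(7/2) / sqrt(8)) · 8^(−8·23n)  →  0

Write N = 23n. Stirling: N! ~ sqrt(2π N)(N/e)^N and (8N)! ~ sqrt(2π·8N)·(8N/e)^(8N).
  (N!)^8/(8N)! ~ (2π N)^(8/2) (N/e)^(8N) / [sqrt(2π·8N) (8N/e)^(8N)]
     = (2π N)^(8/2) / sqrt(2π·8N) · (N/(8N))^(8N)
     = (2π N)^((8−1)/2) / sqrt(8) · 8^(−8N).
Since 8^8 > 1, the factor 8^(−8N) decays exponentially, so the ratio → 0. Substituting N = 23n gives the stated form.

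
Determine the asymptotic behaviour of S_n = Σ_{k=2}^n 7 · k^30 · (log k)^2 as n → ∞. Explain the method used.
S_n ~ 7 · n^31 · (log n)^2 / 31

By integral comparison, S_n = ∫_1^n 7 · x^30 · (log x)^2 dx + O(n^30 · (log n)^2). For the integral, the leading term of ∫_1^n x^30 (log x)^2 dx is n^31/31 · (log n)^2 (by repeated integration by parts; each step lowers the log-exponent and produces a relatively O(1/log n) correction). Hence S_n ~ 7 · n^31 · (log n)^2 / 31.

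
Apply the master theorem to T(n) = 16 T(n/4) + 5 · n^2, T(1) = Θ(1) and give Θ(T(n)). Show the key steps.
T(n) = Θ(n^2 log n)

log_4 16 = 2, and f(n) = 5 · n^2 = Θ(n^(log_4 16)). This is Case 2 of the master theorem: T(n) = Θ(f(n) · log n) = Θ(n^2 log n).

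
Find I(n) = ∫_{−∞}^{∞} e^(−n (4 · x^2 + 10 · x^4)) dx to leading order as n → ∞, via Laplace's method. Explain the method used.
I(n) ~ sqrt(π/(4n))

φ(x) = 4 · x^2 + 10 · x^4 has its unique global minimum at x* = 0 (since φ'(x) = 8x + 40x^3 = 0 only at x = 0 for real x with both coefficients positive, and φ → ∞ as |x| → ∞). At x* = 0, φ(0) = 0 and φ''(0) = 8. Laplace's method then gives
  I(n) ~ sqrt(2π / (n · φ''(0))) · e^(−n φ(0)) = sqrt(2π / (8n)) = sqrt(π/(4n)).
The 10 · x^4 term contributes only at subleading order (an O(1/n) relative correction).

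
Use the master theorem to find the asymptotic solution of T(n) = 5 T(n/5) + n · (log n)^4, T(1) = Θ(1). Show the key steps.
T(n) = Θ(n · (log n)^5)

Here log_5 5 = 1 and f(n) = n · (log n)^4 = Θ(n^(log_5 5) · (log n)^4). This is the extended Case 2 of the master theorem (f matches the critical exponent up to log factors), giving T(n) = Θ(n^(log_5 5) · (log n)^(4+1)) = Θ(n · (log n)^5).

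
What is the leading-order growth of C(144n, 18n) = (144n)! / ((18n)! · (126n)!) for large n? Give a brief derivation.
C(144n, 18n) ~ (16777216/823543)^(18n) · sqrt(4/(7π·18n))

Write N = 18n. Apply Stirling to each factorial:
  (8N)! ~ sqrt(2π·8N) · (8N/e)^(8N),
  N! ~ sqrt(2π N) · (N/e)^N,
  (7N)! ~ sqrt(2π·7N) · (7N/e)^(7N).
The exponential factors combine to (8N)^(8N) / (N^N · (7N)^(7N)) = 8^(8N)/7^(7N) = (8^8/7^7)^N = (16777216/823543)^N.
The square-root prefactors combine to sqrt(2π·8N) / (sqrt(2π N)·sqrt(2π·7N)) = sqrt(8 / (2π·7·N)) = sqrt(4/(7π·18n)).
Substituting N = 18n: C(144n, 18n) ~ (16777216/823543)^(18n) · sqrt(4/(7π·18n)).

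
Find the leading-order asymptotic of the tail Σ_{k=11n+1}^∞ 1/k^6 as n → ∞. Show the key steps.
Σ_{k>11n} 1/k^6 ~ 1/(5 · (11n)^5)

Compare to the integral: ∫_{11n}^∞ x^(−6) dx = [−x^(−5)/5]_{11n}^∞ = 1/((6−1)·(11n)^5). Euler-Maclaurin then gives
  Σ_{k>11n} 1/k^6 = ∫_{11n}^∞ dx/x^6 − 1/(2·(11n)^6) + O(1/(11n)^7).
(Equivalently this is ζ(6) − Σ_{k≤11n} 1/k^6.)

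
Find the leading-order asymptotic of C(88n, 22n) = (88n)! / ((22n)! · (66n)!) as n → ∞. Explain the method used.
C(88n, 22n) ~ (256/27)^(22n) · sqrt(2/(3π·22n))

Write N = 22n. Apply Stirling to each factorial:
  (4N)! ~ sqrt(2π·4N) · (4N/e)^(4N),
  N! ~ sqrt(2π N) · (N/e)^N,
  (3N)! ~ sqrt(2π·3N) · (3N/e)^(3N).
The exponential factors combine to (4N)^(4N) / (N^N · (3N)^(3N)) = 4^(4N)/3^(3N) = (4^4/3^3)^N = (256/27)^N.
The square-root prefactors combine to sqrt(2π·4N) / (sqrt(2π N)·sqrt(2π·3N)) = sqrt(4 / (2π·3·N)) = sqrt(2/(3π·22n)).
Substituting N = 22n: C(88n, 22n) ~ (256/27)^(22n) · sqrt(2/(3π·22n)).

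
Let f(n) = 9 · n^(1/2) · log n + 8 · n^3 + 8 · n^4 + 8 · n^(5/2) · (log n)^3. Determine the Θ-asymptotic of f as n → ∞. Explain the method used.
f(n) ∈ Θ(n^4)

Compare the terms by growth order. For large n, n^a · (log n)^b dominates n^a' · (log n)^b' iff a > a', or (a = a' and b > b'). Ranking the 4 terms shows the dominant one is 8 · n^4. Hence f(n) ∈ Θ(n^4).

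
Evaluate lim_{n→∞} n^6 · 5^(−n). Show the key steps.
lim = 0

Exponentials with base > 1 dominate every fixed polynomial: for any fixed c, n^c / 5^n → 0 as n → ∞ (e.g. by the ratio test, or by writing 5^n = e^(n ln 5) and noting e^(n ln 5) / n^c → ∞). Hence n^6 · 5^(−n) = n^6 / 5^n → 0.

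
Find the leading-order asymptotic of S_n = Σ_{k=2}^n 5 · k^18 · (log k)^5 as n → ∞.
S_n ~ 5 · n^19 · (log n)^5 / 19

By integral comparison, S_n = ∫_1^n 5 · x^18 · (log x)^5 dx + O(n^18 · (log n)^5). For the integral, the leading term of ∫_1^n x^18 (log x)^5 dx is n^19/19 · (log n)^5 (by repeated integration by parts; each step lowers the log-exponent and produces a relatively O(1/log n) correction). Hence S_n ~ 5 · n^19 · (log n)^5 / 19.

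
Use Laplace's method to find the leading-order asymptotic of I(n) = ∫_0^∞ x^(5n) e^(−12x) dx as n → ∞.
I(n) ~ (sqrt(2π·5n) / 12) · (5n/(12e))^(5n)

Write the integrand as exp(5n ln x − 12x) and set f(x) = 5n ln x − 12x. Then f'(x) = 5n/x − 12 = 0 at x* = 5n/12, and f''(x*) = −5n/x*^2 = −12^2/(5n). Laplace's method (interior maximum) gives
  I(n) ~ e^(f(x*)) · sqrt(2π / |f''(x*)|)
        = exp(5n ln(5n/12) − 5n) · sqrt(2π · 5n / 12^2)
        = (5n/12)^(5n) e^(−5n) · sqrt(2π·5n) / 12
        = (sqrt(2π·5n) / 12) · (5n/(12e))^(5n).
This matches Γ(5n+1)/12^(5n+1) with Stirling applied to Γ.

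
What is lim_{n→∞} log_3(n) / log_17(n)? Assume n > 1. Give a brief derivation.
lim = ln(17) / ln(3) = log_3(17)

Change of base: log_3(n) = ln n / ln 3 and log_17(n) = ln n / ln 17. The ratio is (ln n / ln 3) · (ln 17 / ln n) = ln 17 / ln 3, a constant independent of n. So the limit is ln 17 / ln 3 = log_3(17).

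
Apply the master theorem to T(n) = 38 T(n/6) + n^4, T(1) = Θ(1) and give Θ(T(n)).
T(n) = Θ(n^4)

log_6 38 ≈ 2.030. f(n) = n^4 dominates n^(log_6 38) since 4 > 2.030, and the regularity condition a·f(n/b) = 38·(n/6)^4 = (38/1296)·n^4 ≤ c·f(n) holds with c = 38/1296 ≈ 0.0293 < 1. So this is Case 3: T(n) = Θ(f(n)) = Θ(n^4).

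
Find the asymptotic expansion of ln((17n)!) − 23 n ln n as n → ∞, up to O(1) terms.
ln((17n)!) − 23 n ln n = −6 n ln n + 17(ln 17 − 1) n + (1/2) ln(2π·17n) + O(1/n)

Stirling: ln((17n)!) = 17n ln(17n) − 17n + (1/2) ln(2π·17n) + O(1/n).
Expand 17n ln(17n) = 17n (ln n + ln 17) = 17n ln n + 17n ln 17.
Subtract 23n ln n: leading term is (17 − 23) n ln n = −6 n ln n. The next term is 17n ln 17 − 17n = 17(ln 17 − 1) n. Then the (1/2) ln(2π·17n) correction.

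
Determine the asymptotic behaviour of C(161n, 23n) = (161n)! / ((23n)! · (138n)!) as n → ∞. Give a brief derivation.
C(161n, 23n) ~ (823543/46656)^(23n) · sqrt(7/(12π·23n))

Write N = 23n. Apply Stirling to each factorial:
  (7N)! ~ sqrt(2π·7N) · (7N/e)^(7N),
  N! ~ sqrt(2π N) · (N/e)^N,
  (6N)! ~ sqrt(2π·6N) · (6N/e)^(6N).
The exponential factors combine to (7N)^(7N) / (N^N · (6N)^(6N)) = 7^(7N)/6^(6N) = (7^7/6^6)^N = (823543/46656)^N.
The square-root prefactors combine to sqrt(2π·7N) / (sqrt(2π N)·sqrt(2π·6N)) = sqrt(7 / (2π·6·N)) = sqrt(7/(12π·23n)).
Substituting N = 23n: C(161n, 23n) ~ (823543/46656)^(23n) · sqrt(7/(12π·23n)).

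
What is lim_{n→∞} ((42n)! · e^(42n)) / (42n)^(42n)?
lim = ∞

Stirling: (42n)! ~ sqrt(2π·42n) · (42n/e)^(42n). Hence
  (42n)! · e^(42n) / (42n)^(42n) ~ sqrt(2π·42n) = sqrt(2π·42) · sqrt(n) → ∞.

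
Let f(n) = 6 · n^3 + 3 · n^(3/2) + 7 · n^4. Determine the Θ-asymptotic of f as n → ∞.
f(n) ∈ Θ(n^4)

Compare the terms by growth order. For large n, n^a · (log n)^b dominates n^a' · (log n)^b' iff a > a', or (a = a' and b > b'). Ranking the 3 terms shows the dominant one is 7 · n^4. Hence f(n) ∈ Θ(n^4).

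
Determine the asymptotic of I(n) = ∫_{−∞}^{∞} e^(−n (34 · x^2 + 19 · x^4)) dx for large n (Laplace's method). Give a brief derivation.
I(n) ~ sqrt(π/(34n))

φ(x) = 34 · x^2 + 19 · x^4 has its unique global minimum at x* = 0 (since φ'(x) = 68x + 76x^3 = 0 only at x = 0 for real x with both coefficients positive, and φ → ∞ as |x| → ∞). At x* = 0, φ(0) = 0 and φ''(0) = 68. Laplace's method then gives
  I(n) ~ sqrt(2π / (n · φ''(0))) · e^(−n φ(0)) = sqrt(2π / (68n)) = sqrt(π/(34n)).
The 19 · x^4 term contributes only at subleading order (an O(1/n) relative correction).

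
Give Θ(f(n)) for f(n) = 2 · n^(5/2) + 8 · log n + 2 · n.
f(n) ∈ Θ(n^(5/2))

Compare the terms by growth order. For large n, n^a · (log n)^b dominates n^a' · (log n)^b' iff a > a', or (a = a' and b > b'). Ranking the 3 terms shows the dominant one is 2 · n^(5/2). Hence f(n) ∈ Θ(n^(5/2)).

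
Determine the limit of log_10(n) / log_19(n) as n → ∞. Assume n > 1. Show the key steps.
lim = ln(19) / ln(10) = log_10(19)

Change of base: log_10(n) = ln n / ln 10 and log_19(n) = ln n / ln 19. The ratio is (ln n / ln 10) · (ln 19 / ln n) = ln 19 / ln 10, a constant independent of n. So the limit is ln 19 / ln 10 = log_10(19).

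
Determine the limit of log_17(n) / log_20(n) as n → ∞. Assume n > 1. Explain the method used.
lim = ln(20) / ln(17) = log_17(20)

Change of base: log_17(n) = ln n / ln 17 and log_20(n) = ln n / ln 20. The ratio is (ln n / ln 17) · (ln 20 / ln n) = ln 20 / ln 17, a constant independent of n. So the limit is ln 20 / ln 17 = log_17(20).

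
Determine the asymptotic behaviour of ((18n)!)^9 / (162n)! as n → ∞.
((18n)!)^9/(162n)! ~ ((2π·18n)^(8/2) / 3) · 9^(−9·18n)  →  0

Write N = 18n. Stirling: N! ~ sqrt(2π N)(N/e)^N and (9N)! ~ sqrt(2π·9N)·(9N/e)^(9N).
  (N!)^9/(9N)! ~ (2π N)^(9/2) (N/e)^(9N) / [sqrt(2π·9N) (9N/e)^(9N)]
     = (2π N)^(9/2) / sqrt(2π·9N) · (N/(9N))^(9N)
     = (2π N)^((9−1)/2) / 3 · 9^(−9N).
Since 9^9 > 1, the factor 9^(−9N) decays exponentially, so the ratio → 0. Substituting N = 18n gives the stated form.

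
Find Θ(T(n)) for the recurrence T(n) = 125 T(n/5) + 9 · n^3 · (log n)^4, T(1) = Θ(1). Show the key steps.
T(n) = Θ(n^3 · (log n)^5)

Here log_5 125 = 3 and f(n) = 9 · n^3 · (log n)^4 = Θ(n^(log_5 125) · (log n)^4). This is the extended Case 2 of the master theorem (f matches the critical exponent up to log factors), giving T(n) = Θ(n^(log_5 125) · (log n)^(4+1)) = Θ(n^3 · (log n)^5).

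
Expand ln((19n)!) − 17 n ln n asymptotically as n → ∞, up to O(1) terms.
ln((19n)!) − 17 n ln n = 2 n ln n + 19(ln 19 − 1) n + (1/2) ln(2π·19n) + O(1/n)

Stirling: ln((19n)!) = 19n ln(19n) − 19n + (1/2) ln(2π·19n) + O(1/n).
Expand 19n ln(19n) = 19n (ln n + ln 19) = 19n ln n + 19n ln 19.
Subtract 17n ln n: leading term is (19 − 17) n ln n = 2 n ln n. The next term is 19n ln 19 − 19n = 19(ln 19 − 1) n. Then the (1/2) ln(2π·19n) correction.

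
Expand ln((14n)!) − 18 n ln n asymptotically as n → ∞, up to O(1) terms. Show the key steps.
ln((14n)!) − 18 n ln n = −4 n ln n + 14(ln 14 − 1) n + (1/2) ln(2π·14n) + O(1/n)

Stirling: ln((14n)!) = 14n ln(14n) − 14n + (1/2) ln(2π·14n) + O(1/n).
Expand 14n ln(14n) = 14n (ln n + ln 14) = 14n ln n + 14n ln 14.
Subtract 18n ln n: leading term is (14 − 18) n ln n = −4 n ln n. The next term is 14n ln 14 − 14n = 14(ln 14 − 1) n. Then the (1/2) ln(2π·14n) correction.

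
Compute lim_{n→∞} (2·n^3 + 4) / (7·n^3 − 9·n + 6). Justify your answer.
lim = 2/7

For large n the leading n^3 terms dominate both numerator and denominator. Dividing top and bottom by n^3, every other term tends to 0, leaving 2/7.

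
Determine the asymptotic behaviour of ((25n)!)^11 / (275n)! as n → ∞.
((25n)!)^11/(275n)! ~ ((2π·25n)^(10/2) / sqrt(11)) · 11^(−11·25n)  →  0

Write N = 25n. Stirling: N! ~ sqrt(2π N)(N/e)^N and (11N)! ~ sqrt(2π·11N)·(11N/e)^(11N).
  (N!)^11/(11N)! ~ (2π N)^(11/2) (N/e)^(11N) / [sqrt(2π·11N) (11N/e)^(11N)]
     = (2π N)^(11/2) / sqrt(2π·11N) · (N/(11N))^(11N)
     = (2π N)^((11−1)/2) / sqrt(11) · 11^(−11N).
Since 11^11 > 1, the factor 11^(−11N) decays exponentially, so the ratio → 0. Substituting N = 25n gives the stated form.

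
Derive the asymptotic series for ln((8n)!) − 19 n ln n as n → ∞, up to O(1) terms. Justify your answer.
ln((8n)!) − 19 n ln n = −11 n ln n + 8(ln 8 − 1) n + (1/2) ln(2π·8n) + O(1/n)

Stirling: ln((8n)!) = 8n ln(8n) − 8n + (1/2) ln(2π·8n) + O(1/n).
Expand 8n ln(8n) = 8n (ln n + ln 8) = 8n ln n + 8n ln 8.
Subtract 19n ln n: leading term is (8 − 19) n ln n = −11 n ln n. The next term is 8n ln 8 − 8n = 8(ln 8 − 1) n. Then the (1/2) ln(2π·8n) correction.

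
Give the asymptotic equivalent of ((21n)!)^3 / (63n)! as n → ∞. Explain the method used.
((21n)!)^3/(63n)! ~ ((2π·21n)^(2/2) / sqrt(3)) · 3^(−3·21n)  →  0

Write N = 21n. Stirling: N! ~ sqrt(2π N)(N/e)^N and (3N)! ~ sqrt(2π·3N)·(3N/e)^(3N).
  (N!)^3/(3N)! ~ (2π N)^(3/2) (N/e)^(3N) / [sqrt(2π·3N) (3N/e)^(3N)]
     = (2π N)^(3/2) / sqrt(2π·3N) · (N/(3N))^(3N)
     = (2π N)^((3−1)/2) / sqrt(3) · 3^(−3N).
Since 3^3 > 1, the factor 3^(−3N) decays exponentially, so the ratio → 0. Substituting N = 21n gives the stated form.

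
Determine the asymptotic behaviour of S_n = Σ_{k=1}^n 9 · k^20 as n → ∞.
S_n ~ 3 · n^21 / 7

By integral comparison (Euler-Maclaurin), Σ_{k=1}^n 9 · k^20 = 9 · ∫_0^n x^20 dx + O(n^20) = 9 · n^21/21 = 3 · n^21 / 7 + O(n^20). (Equivalently, Faulhaber's formula gives the same leading term.)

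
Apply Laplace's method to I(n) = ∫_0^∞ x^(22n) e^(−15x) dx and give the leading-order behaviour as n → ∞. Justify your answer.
I(n) ~ (sqrt(2π·22n) / 15) · (22n/(15e))^(22n)

Write the integrand as exp(22n ln x − 15x) and set f(x) = 22n ln x − 15x. Then f'(x) = 22n/x − 15 = 0 at x* = 22n/15, and f''(x*) = −22n/x*^2 = −15^2/(22n). Laplace's method (interior maximum) gives
  I(n) ~ e^(f(x*)) · sqrt(2π / |f''(x*)|)
        = exp(22n ln(22n/15) − 22n) · sqrt(2π · 22n / 15^2)
        = (22n/15)^(22n) e^(−22n) · sqrt(2π·22n) / 15
        = (sqrt(2π·22n) / 15) · (22n/(15e))^(22n).
This matches Γ(22n+1)/15^(22n+1) with Stirling applied to Γ.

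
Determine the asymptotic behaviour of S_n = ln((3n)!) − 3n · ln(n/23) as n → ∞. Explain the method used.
S_n ~ 3n · (ln 69 − 1) + O(ln n)

Stirling: ln((3n)!) = 3n ln(3n) − 3n + O(ln n).
  S_n = 3n ln(3n) − 3n − 3n ln(n/23) + O(ln n)
      = 3n ln(3n) − 3n ln n + 3n ln 23 − 3n + O(ln n)
      = 3n ln 3 + 3n ln 23 − 3n + O(ln n)
      = 3n (ln 69 − 1) + O(ln n).
Numerically ln(69) − 1 ≈ 3.2341.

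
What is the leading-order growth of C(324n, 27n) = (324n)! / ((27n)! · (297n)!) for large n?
C(324n, 27n) ~ (8916100448256/285311670611)^(27n) · sqrt(6/(11π·27n))

Write N = 27n. Apply Stirling to each factorial:
  (12N)! ~ sqrt(2π·12N) · (12N/e)^(12N),
  N! ~ sqrt(2π N) · (N/e)^N,
  (11N)! ~ sqrt(2π·11N) · (11N/e)^(11N).
The exponential factors combine to (12N)^(12N) / (N^N · (11N)^(11N)) = 12^(12N)/11^(11N) = (12^12/11^11)^N = (8916100448256/285311670611)^N.
The square-root prefactors combine to sqrt(2π·12N) / (sqrt(2π N)·sqrt(2π·11N)) = sqrt(12 / (2π·11·N)) = sqrt(6/(11π·27n)).
Substituting N = 27n: C(324n, 27n) ~ (8916100448256/285311670611)^(27n) · sqrt(6/(11π·27n)).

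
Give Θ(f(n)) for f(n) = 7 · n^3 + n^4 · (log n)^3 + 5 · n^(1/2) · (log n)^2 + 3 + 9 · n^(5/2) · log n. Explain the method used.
f(n) ∈ Θ(n^4 · (log n)^3)

Compare the terms by growth order. For large n, n^a · (log n)^b dominates n^a' · (log n)^b' iff a > a', or (a = a' and b > b'). Ranking the 5 terms shows the dominant one is n^4 · (log n)^3. Hence f(n) ∈ Θ(n^4 · (log n)^3).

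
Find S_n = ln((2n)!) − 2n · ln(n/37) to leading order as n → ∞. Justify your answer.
S_n ~ 2n · (ln 74 − 1) + O(ln n)

Stirling: ln((2n)!) = 2n ln(2n) − 2n + O(ln n).
  S_n = 2n ln(2n) − 2n − 2n ln(n/37) + O(ln n)
      = 2n ln(2n) − 2n ln n + 2n ln 37 − 2n + O(ln n)
      = 2n ln 2 + 2n ln 37 − 2n + O(ln n)
      = 2n (ln 74 − 1) + O(ln n).
Numerically ln(74) − 1 ≈ 3.3041.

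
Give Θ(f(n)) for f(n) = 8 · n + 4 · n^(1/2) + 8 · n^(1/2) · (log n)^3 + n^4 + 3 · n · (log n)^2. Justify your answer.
f(n) ∈ Θ(n^4)

Compare the terms by growth order. For large n, n^a · (log n)^b dominates n^a' · (log n)^b' iff a > a', or (a = a' and b > b'). Ranking the 5 terms shows the dominant one is n^4. Hence f(n) ∈ Θ(n^4).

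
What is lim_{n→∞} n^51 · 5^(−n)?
lim = 0

Exponentials with base > 1 dominate every fixed polynomial: for any fixed c, n^c / 5^n → 0 as n → ∞ (e.g. by the ratio test, or by writing 5^n = e^(n ln 5) and noting e^(n ln 5) / n^c → ∞). Hence n^51 · 5^(−n) = n^51 / 5^n → 0.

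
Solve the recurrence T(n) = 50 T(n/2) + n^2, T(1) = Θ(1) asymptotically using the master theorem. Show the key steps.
T(n) = Θ(n^(log_2 50))

Master theorem: compare f(n) = n^2 to n^(log_2 50) where log_2 50 ≈ 5.644. Since 2 < log_2 50, we have f(n) = O(n^(log_2 50 − ε)) for some ε > 0 — Case 1. Hence T(n) = Θ(n^(log_2 50)).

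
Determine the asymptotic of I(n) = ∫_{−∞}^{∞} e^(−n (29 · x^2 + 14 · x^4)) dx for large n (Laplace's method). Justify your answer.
I(n) ~ sqrt(π/(29n))

φ(x) = 29 · x^2 + 14 · x^4 has its unique global minimum at x* = 0 (since φ'(x) = 58x + 56x^3 = 0 only at x = 0 for real x with both coefficients positive, and φ → ∞ as |x| → ∞). At x* = 0, φ(0) = 0 and φ''(0) = 58. Laplace's method then gives
  I(n) ~ sqrt(2π / (n · φ''(0))) · e^(−n φ(0)) = sqrt(2π / (58n)) = sqrt(π/(29n)).
The 14 · x^4 term contributes only at subleading order (an O(1/n) relative correction).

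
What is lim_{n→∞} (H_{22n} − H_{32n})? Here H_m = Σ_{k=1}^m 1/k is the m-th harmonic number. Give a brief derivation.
lim = ln(22/32) = ln(11/16)

Euler-Maclaurin gives H_m = ln m + γ + 1/(2m) + O(1/m^2). The γ and O(1/m) terms cancel in the difference:
  H_{22n} − H_{32n} = ln(22n) − ln(32n) + O(1/n) = ln(22/32) + O(1/n).
Hence the limit is ln(22/32) = ln(11/16).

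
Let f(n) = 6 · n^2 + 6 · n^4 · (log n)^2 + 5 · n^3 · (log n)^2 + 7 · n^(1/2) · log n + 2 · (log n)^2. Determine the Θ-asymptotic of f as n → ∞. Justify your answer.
f(n) ∈ Θ(n^4 · (log n)^2)

Compare the terms by growth order. For large n, n^a · (log n)^b dominates n^a' · (log n)^b' iff a > a', or (a = a' and b > b'). Ranking the 5 terms shows the dominant one is 6 · n^4 · (log n)^2. Hence f(n) ∈ Θ(n^4 · (log n)^2).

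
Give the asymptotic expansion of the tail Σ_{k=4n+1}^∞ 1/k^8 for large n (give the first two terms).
Σ_{k>4n} 1/k^8 = 1/(7 · (4n)^7) − 1/(2 · (4n)^8) + O(1/(4n)^9)

Compare to the integral: ∫_{4n}^∞ x^(−8) dx = [−x^(−7)/7]_{4n}^∞ = 1/((8−1)·(4n)^7). The Euler-Maclaurin correction adds −f(4n)/2 = −1/(2·(4n)^8). Euler-Maclaurin then gives
  Σ_{k>4n} 1/k^8 = ∫_{4n}^∞ dx/x^8 − 1/(2·(4n)^8) + O(1/(4n)^9).
(Equivalently this is ζ(8) − Σ_{k≤4n} 1/k^8.)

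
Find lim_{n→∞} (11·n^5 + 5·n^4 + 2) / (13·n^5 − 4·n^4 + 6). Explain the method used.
lim = 11/13

For large n the leading n^5 terms dominate both numerator and denominator. Dividing top and bottom by n^5, every other term tends to 0, leaving 11/13.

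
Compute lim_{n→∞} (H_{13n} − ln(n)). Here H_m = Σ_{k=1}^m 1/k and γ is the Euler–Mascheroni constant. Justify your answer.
lim = ln 13 + γ

By Euler-Maclaurin, H_m = ln m + γ + O(1/m). So
  H_{13n} − ln(n) = ln(13n) + γ − ln(n) + O(1/n)
                       = ln(13/1) + γ + O(1/n).
Hence the limit is ln(13/1) + γ.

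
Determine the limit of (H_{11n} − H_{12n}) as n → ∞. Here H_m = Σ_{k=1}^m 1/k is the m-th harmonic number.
lim = ln(11/12)

Euler-Maclaurin gives H_m = ln m + γ + 1/(2m) + O(1/m^2). The γ and O(1/m) terms cancel in the difference:
  H_{11n} − H_{12n} = ln(11n) − ln(12n) + O(1/n) = ln(11/12) + O(1/n).
Hence the limit is ln(11/12).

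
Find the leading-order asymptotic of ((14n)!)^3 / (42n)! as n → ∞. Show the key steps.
((14n)!)^3/(42n)! ~ ((2π·14n)^(2/2) / sqrt(3)) · 3^(−3·14n)  →  0

Write N = 14n. Stirling: N! ~ sqrt(2π N)(N/e)^N and (3N)! ~ sqrt(2π·3N)·(3N/e)^(3N).
  (N!)^3/(3N)! ~ (2π N)^(3/2) (N/e)^(3N) / [sqrt(2π·3N) (3N/e)^(3N)]
     = (2π N)^(3/2) / sqrt(2π·3N) · (N/(3N))^(3N)
     = (2π N)^((3−1)/2) / sqrt(3) · 3^(−3N).
Since 3^3 > 1, the factor 3^(−3N) decays exponentially, so the ratio → 0. Substituting N = 14n gives the stated form.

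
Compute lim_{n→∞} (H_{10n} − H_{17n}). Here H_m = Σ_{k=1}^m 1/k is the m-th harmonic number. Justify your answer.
lim = ln(10/17)

Euler-Maclaurin gives H_m = ln m + γ + 1/(2m) + O(1/m^2). The γ and O(1/m) terms cancel in the difference:
  H_{10n} − H_{17n} = ln(10n) − ln(17n) + O(1/n) = ln(10/17) + O(1/n).
Hence the limit is ln(10/17).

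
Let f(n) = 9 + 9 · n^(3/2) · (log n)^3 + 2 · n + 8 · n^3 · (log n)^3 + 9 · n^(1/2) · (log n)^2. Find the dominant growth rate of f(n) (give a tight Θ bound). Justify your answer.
f(n) ∈ Θ(n^3 · (log n)^3)

Compare the terms by growth order. For large n, n^a · (log n)^b dominates n^a' · (log n)^b' iff a > a', or (a = a' and b > b'). Ranking the 5 terms shows the dominant one is 8 · n^3 · (log n)^3. Hence f(n) ∈ Θ(n^3 · (log n)^3).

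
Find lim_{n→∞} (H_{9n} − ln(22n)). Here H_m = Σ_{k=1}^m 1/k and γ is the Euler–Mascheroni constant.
lim = ln(9/22) + γ

By Euler-Maclaurin, H_m = ln m + γ + O(1/m). So
  H_{9n} − ln(22n) = ln(9n) + γ − ln(22n) + O(1/n)
                       = ln(9/22) + γ + O(1/n).
Hence the limit is ln(9/22) + γ.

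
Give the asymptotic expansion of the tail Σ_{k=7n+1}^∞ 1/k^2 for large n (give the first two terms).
Σ_{k>7n} 1/k^2 = 1/(1 · (7n)) − 1/(2 · (7n)^2) + O(1/(7n)^3)

Compare to the integral: ∫_{7n}^∞ x^(−2) dx = [−x^(−1)/1]_{7n}^∞ = 1/((2−1)·(7n)). The Euler-Maclaurin correction adds −f(7n)/2 = −1/(2·(7n)^2). Euler-Maclaurin then gives
  Σ_{k>7n} 1/k^2 = ∫_{7n}^∞ dx/x^2 − 1/(2·(7n)^2) + O(1/(7n)^3).
(Equivalently this is ζ(2) − Σ_{k≤7n} 1/k^2.)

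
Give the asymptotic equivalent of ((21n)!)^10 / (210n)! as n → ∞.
((21n)!)^10/(210n)! ~ ((2π·21n)^(9/2) / sqrt(10)) · 10^(−10·21n)  →  0

Write N = 21n. Stirling: N! ~ sqrt(2π N)(N/e)^N and (10N)! ~ sqrt(2π·10N)·(10N/e)^(10N).
  (N!)^10/(10N)! ~ (2π N)^(10/2) (N/e)^(10N) / [sqrt(2π·10N) (10N/e)^(10N)]
     = (2π N)^(10/2) / sqrt(2π·10N) · (N/(10N))^(10N)
     = (2π N)^((10−1)/2) / sqrt(10) · 10^(−10N).
Since 10^10 > 1, the factor 10^(−10N) decays exponentially, so the ratio → 0. Substituting N = 21n gives the stated form.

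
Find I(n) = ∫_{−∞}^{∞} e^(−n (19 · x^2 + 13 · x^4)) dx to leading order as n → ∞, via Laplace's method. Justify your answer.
I(n) ~ sqrt(π/(19n))

φ(x) = 19 · x^2 + 13 · x^4 has its unique global minimum at x* = 0 (since φ'(x) = 38x + 52x^3 = 0 only at x = 0 for real x with both coefficients positive, and φ → ∞ as |x| → ∞). At x* = 0, φ(0) = 0 and φ''(0) = 38. Laplace's method then gives
  I(n) ~ sqrt(2π / (n · φ''(0))) · e^(−n φ(0)) = sqrt(2π / (38n)) = sqrt(π/(19n)).
The 13 · x^4 term contributes only at subleading order (an O(1/n) relative correction).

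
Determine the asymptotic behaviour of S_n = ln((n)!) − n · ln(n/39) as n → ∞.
S_n ~ n · (ln 39 − 1) + O(ln n)

Stirling: ln((n)!) = n ln(n) − n + O(ln n).
  S_n = n ln(n) − n − n ln(n/39) + O(ln n)
      = n ln(n) − n ln n + n ln 39 − n + O(ln n)
      = n ln 39 − n + O(ln n)
      = n (ln 39 − 1) + O(ln n).
Numerically ln(39) − 1 ≈ 2.6636.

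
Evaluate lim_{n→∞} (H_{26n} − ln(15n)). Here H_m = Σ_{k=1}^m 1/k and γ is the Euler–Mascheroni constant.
lim = ln(26/15) + γ

By Euler-Maclaurin, H_m = ln m + γ + O(1/m). So
  H_{26n} − ln(15n) = ln(26n) + γ − ln(15n) + O(1/n)
                       = ln(26/15) + γ + O(1/n).
Hence the limit is ln(26/15) + γ.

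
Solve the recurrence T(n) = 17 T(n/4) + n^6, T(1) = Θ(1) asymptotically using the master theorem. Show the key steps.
T(n) = Θ(n^6)

log_4 17 ≈ 2.044. f(n) = n^6 dominates n^(log_4 17) since 6 > 2.044, and the regularity condition a·f(n/b) = 17·(n/4)^6 = (17/4096)·n^6 ≤ c·f(n) holds with c = 17/4096 ≈ 0.00415 < 1. So this is Case 3: T(n) = Θ(f(n)) = Θ(n^6).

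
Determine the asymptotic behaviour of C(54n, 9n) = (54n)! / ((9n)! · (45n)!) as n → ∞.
C(54n, 9n) ~ (46656/3125)^(9n) · sqrt(3/(5π·9n))

Write N = 9n. Apply Stirling to each factorial:
  (6N)! ~ sqrt(2π·6N) · (6N/e)^(6N),
  N! ~ sqrt(2π N) · (N/e)^N,
  (5N)! ~ sqrt(2π·5N) · (5N/e)^(5N).
The exponential factors combine to (6N)^(6N) / (N^N · (5N)^(5N)) = 6^(6N)/5^(5N) = (6^6/5^5)^N = (46656/3125)^N.
The square-root prefactors combine to sqrt(2π·6N) / (sqrt(2π N)·sqrt(2π·5N)) = sqrt(6 / (2π·5·N)) = sqrt(3/(5π·9n)).
Substituting N = 9n: C(54n, 9n) ~ (46656/3125)^(9n) · sqrt(3/(5π·9n)).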